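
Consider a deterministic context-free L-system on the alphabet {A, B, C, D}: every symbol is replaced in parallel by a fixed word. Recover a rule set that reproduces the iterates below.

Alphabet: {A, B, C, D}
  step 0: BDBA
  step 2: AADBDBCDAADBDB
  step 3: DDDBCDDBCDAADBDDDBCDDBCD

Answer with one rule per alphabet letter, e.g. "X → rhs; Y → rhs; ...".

  step 2 ⇒ step 3: AADBDBCDAADBDB ⇒ D·D·DB·CD·DB·CD·AA·DB·D·D·DB·CD·DB·CD
    A ↦ D
    B ↦ CD
    C ↦ AA
    D ↦ DB

A->D, B->CD, C->AA, D->DB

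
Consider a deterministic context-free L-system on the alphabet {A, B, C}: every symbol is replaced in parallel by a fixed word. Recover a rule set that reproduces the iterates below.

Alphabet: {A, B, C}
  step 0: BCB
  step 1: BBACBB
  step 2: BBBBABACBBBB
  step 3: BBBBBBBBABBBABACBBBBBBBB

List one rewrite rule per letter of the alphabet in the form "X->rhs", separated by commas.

A->AB, B->BB, C->AC

  step 2 ⇒ step 3: BBBBABACBBBB ⇒ BB·BB·BB·BB·AB·BB·AB·AC·BB·BB·BB·BB
    A ↦ AB
    B ↦ BB
    C ↦ AC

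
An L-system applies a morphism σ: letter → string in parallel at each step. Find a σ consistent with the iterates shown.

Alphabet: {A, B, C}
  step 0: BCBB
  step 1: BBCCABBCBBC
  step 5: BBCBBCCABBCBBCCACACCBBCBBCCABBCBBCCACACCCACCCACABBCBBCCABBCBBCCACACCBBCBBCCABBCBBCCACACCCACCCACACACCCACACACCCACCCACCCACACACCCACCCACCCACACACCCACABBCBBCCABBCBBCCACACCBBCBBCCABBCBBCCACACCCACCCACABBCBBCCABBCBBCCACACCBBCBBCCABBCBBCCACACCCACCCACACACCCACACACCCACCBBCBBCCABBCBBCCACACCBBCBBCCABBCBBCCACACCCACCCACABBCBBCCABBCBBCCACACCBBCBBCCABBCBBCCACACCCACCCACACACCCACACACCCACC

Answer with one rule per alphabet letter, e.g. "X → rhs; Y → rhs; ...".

A->CC, B->BBC, C->CA

  step 0 ⇒ step 1: BCBB ⇒ BBC·CA·BBC·BBC
    B ↦ BBC
    C ↦ CA
    A ↦ CC  (constrained at step 1)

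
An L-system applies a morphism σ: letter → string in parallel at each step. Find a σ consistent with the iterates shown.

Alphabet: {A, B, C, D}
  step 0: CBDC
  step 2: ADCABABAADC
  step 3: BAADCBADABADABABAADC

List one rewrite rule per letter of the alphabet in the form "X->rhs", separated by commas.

  step 2 ⇒ step 3: ADCABABAADC ⇒ BA·A·DC·BA·DA·BA·DA·BA·BA·A·DC
    A ↦ BA
    B ↦ DA
    C ↦ DC
    D ↦ A

A->BA, B->DA, C->DC, D->A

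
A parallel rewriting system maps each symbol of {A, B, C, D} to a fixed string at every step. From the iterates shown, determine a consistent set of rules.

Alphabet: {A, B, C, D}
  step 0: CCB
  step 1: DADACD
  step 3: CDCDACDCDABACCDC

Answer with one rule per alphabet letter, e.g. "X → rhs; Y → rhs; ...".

  step 0 ⇒ step 1: CCB ⇒ DA·DA·CD
    B ↦ CD
    C ↦ DA
    A ↦ C  (constrained at step 1)
    D ↦ BA  (constrained at step 1)

A->C, B->CD, C->DA, D->BA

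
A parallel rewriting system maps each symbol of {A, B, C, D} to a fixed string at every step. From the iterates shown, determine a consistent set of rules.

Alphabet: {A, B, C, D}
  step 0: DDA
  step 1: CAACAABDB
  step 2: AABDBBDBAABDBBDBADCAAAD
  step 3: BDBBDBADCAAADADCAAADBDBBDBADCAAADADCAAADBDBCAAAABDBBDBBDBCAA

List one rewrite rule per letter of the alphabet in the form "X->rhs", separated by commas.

  step 2 ⇒ step 3: AABDBBDBAABDBBDBADCAAAD ⇒ BDB·BDB·AD·CAA·AD·AD·CAA·AD·BDB·BDB·AD·CAA·AD·AD·CAA·AD·BDB·CAA·AA·BDB·BDB·BDB·CAA
    A ↦ BDB
    B ↦ AD
    C ↦ AA
    D ↦ CAA

A->BDB, B->AD, C->AA, D->CAA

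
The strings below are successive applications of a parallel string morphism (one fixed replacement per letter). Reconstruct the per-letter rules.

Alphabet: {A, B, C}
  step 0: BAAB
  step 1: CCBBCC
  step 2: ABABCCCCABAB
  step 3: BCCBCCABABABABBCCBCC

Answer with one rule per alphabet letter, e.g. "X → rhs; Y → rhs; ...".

  step 2 ⇒ step 3: ABABCCCCABAB ⇒ B·CC·B·CC·AB·AB·AB·AB·B·CC·B·CC
    A ↦ B
    B ↦ CC
    C ↦ AB

A->B, B->CC, C->AB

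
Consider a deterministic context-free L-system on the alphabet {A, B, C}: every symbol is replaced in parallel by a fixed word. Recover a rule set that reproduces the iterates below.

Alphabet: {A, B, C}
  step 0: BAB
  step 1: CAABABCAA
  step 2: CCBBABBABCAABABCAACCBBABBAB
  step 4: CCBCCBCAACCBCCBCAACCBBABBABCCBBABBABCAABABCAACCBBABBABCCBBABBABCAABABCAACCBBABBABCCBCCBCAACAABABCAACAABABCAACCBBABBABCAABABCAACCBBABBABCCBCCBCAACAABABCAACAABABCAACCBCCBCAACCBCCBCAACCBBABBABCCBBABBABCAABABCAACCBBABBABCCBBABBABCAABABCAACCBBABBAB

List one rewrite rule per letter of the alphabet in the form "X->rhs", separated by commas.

A->BAB, B->CAA, C->CCB

  step 1 ⇒ step 2: CAABABCAA ⇒ CCB·BAB·BAB·CAA·BAB·CAA·CCB·BAB·BAB
    A ↦ BAB
    B ↦ CAA
    C ↦ CCB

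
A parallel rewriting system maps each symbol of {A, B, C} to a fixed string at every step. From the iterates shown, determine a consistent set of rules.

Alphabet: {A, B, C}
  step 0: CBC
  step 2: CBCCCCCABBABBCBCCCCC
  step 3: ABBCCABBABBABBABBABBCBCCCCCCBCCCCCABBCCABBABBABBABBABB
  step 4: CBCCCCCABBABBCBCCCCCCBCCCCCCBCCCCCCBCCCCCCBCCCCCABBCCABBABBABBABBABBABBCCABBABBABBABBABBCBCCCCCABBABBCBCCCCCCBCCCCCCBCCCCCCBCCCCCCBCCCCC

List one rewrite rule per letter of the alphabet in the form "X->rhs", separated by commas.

A->CBC, B->CC, C->ABB

  step 3 ⇒ step 4: ABBCCABBABBABBABBABBCBCCCCCCBCCCCCABBCCABBABBABBABBABB ⇒ CBC·CC·CC·ABB·ABB·CBC·CC·CC·CBC·CC·CC·CBC·CC·CC·CBC·CC·CC·CBC·CC·CC·ABB·CC·ABB·ABB·ABB·ABB·ABB·ABB·CC·ABB·ABB·ABB·ABB·ABB·CBC·CC·CC·ABB·ABB·CBC·CC·CC·CBC·CC·CC·CBC·CC·CC·CBC·CC·CC·CBC·CC·CC
    A ↦ CBC
    B ↦ CC
    C ↦ ABB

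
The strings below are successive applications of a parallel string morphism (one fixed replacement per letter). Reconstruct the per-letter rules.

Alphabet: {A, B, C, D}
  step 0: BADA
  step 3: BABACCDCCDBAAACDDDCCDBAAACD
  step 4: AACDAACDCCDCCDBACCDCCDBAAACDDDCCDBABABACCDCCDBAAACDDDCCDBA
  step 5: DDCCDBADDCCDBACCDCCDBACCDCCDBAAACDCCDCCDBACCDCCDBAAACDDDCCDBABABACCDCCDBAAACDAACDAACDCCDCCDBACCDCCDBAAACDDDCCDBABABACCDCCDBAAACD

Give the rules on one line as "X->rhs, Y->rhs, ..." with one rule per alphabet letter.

  step 4 ⇒ step 5: AACDAACDCCDCCDBACCDCCDBAAACDDDCCDBABABACCDCCDBAAACDDDCCDBA ⇒ D·D·CCD·BA·D·D·CCD·BA·CCD·CCD·BA·CCD·CCD·BA·AAC·D·CCD·CCD·BA·CCD·CCD·BA·AAC·D·D·D·CCD·BA·BA·BA·CCD·CCD·BA·AAC·D·AAC·D·AAC·D·CCD·CCD·BA·CCD·CCD·BA·AAC·D·D·D·CCD·BA·BA·BA·CCD·CCD·BA·AAC·D
    A ↦ D
    B ↦ AAC
    C ↦ CCD
    D ↦ BA

A->D, B->AAC, C->CCD, D->BA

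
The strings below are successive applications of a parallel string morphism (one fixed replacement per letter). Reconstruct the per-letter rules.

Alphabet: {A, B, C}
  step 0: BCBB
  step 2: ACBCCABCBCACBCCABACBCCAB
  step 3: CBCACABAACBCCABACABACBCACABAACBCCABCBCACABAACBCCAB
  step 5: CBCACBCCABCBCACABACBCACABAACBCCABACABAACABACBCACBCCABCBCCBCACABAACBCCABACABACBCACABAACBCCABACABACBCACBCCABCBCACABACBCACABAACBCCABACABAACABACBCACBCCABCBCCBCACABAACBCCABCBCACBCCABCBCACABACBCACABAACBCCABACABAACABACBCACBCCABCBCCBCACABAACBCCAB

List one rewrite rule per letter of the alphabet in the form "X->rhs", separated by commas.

  step 2 ⇒ step 3: ACBCCABCBCACBCCABACBCCAB ⇒ CBC·A·CAB·A·A·CBC·CAB·A·CAB·A·CBC·A·CAB·A·A·CBC·CAB·CBC·A·CAB·A·A·CBC·CAB
    A ↦ CBC
    B ↦ CAB
    C ↦ A

A->CBC, B->CAB, C->A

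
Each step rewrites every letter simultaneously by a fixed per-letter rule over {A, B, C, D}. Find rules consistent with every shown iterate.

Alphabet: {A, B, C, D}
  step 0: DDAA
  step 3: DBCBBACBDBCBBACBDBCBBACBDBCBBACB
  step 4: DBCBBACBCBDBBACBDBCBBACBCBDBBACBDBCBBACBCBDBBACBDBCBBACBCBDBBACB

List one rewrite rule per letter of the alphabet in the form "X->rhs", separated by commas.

  step 3 ⇒ step 4: DBCBBACBDBCBBACBDBCBBACBDBCBBACB ⇒ DB·CB·BA·CB·CB·DB·BA·CB·DB·CB·BA·CB·CB·DB·BA·CB·DB·CB·BA·CB·CB·DB·BA·CB·DB·CB·BA·CB·CB·DB·BA·CB
    A ↦ DB
    B ↦ CB
    C ↦ BA
    D ↦ DB

A->DB, B->CB, C->BA, D->DB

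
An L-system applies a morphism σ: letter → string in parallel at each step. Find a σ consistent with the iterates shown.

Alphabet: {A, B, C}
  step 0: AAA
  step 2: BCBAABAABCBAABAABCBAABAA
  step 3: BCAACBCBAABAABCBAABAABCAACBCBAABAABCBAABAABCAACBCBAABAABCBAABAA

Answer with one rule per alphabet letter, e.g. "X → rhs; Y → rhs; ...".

A->BAA, B->BC, C->AAC

  step 2 ⇒ step 3: BCBAABAABCBAABAABCBAABAA ⇒ BC·AAC·BC·BAA·BAA·BC·BAA·BAA·BC·AAC·BC·BAA·BAA·BC·BAA·BAA·BC·AAC·BC·BAA·BAA·BC·BAA·BAA
    A ↦ BAA
    B ↦ BC
    C ↦ AAC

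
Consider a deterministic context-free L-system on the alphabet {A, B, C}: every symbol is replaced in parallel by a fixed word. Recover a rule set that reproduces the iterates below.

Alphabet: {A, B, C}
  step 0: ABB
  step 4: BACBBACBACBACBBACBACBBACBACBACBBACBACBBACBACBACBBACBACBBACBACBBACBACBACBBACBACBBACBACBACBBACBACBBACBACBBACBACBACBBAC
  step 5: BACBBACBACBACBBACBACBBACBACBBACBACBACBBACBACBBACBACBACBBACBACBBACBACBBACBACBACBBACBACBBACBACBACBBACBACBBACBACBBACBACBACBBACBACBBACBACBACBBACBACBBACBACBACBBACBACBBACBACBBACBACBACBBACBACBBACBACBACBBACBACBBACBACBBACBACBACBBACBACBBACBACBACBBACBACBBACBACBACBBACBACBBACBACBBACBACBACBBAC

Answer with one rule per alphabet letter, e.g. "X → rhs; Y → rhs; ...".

A->BB, B->BAC, C->AC

  step 4 ⇒ step 5: BACBBACBACBACBBACBACBBACBACBACBBACBACBBACBACBACBBACBACBBACBACBBACBACBACBBACBACBBACBACBACBBACBACBBACBACBBACBACBACBBAC ⇒ BAC·BB·AC·BAC·BAC·BB·AC·BAC·BB·AC·BAC·BB·AC·BAC·BAC·BB·AC·BAC·BB·AC·BAC·BAC·BB·AC·BAC·BB·AC·BAC·BB·AC·BAC·BAC·BB·AC·BAC·BB·AC·BAC·BAC·BB·AC·BAC·BB·AC·BAC·BB·AC·BAC·BAC·BB·AC·BAC·BB·AC·BAC·BAC·BB·AC·BAC·BB·AC·BAC·BAC·BB·AC·BAC·BB·AC·BAC·BB·AC·BAC·BAC·BB·AC·BAC·BB·AC·BAC·BAC·BB·AC·BAC·BB·AC·BAC·BB·AC·BAC·BAC·BB·AC·BAC·BB·AC·BAC·BAC·BB·AC·BAC·BB·AC·BAC·BAC·BB·AC·BAC·BB·AC·BAC·BB·AC·BAC·BAC·BB·AC
    A ↦ BB
    B ↦ BAC
    C ↦ AC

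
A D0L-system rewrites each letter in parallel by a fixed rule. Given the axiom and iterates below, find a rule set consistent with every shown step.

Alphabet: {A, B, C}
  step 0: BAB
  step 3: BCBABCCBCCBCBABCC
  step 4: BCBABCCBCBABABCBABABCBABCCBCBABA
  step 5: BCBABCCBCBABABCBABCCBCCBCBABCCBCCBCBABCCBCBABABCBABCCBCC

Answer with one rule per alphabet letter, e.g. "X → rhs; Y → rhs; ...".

A->C, B->BC, C->BA

  step 4 ⇒ step 5: BCBABCCBCBABABCBABABCBABCCBCBABA ⇒ BC·BA·BC·C·BC·BA·BA·BC·BA·BC·C·BC·C·BC·BA·BC·C·BC·C·BC·BA·BC·C·BC·BA·BA·BC·BA·BC·C·BC·C
    A ↦ C
    B ↦ BC
    C ↦ BA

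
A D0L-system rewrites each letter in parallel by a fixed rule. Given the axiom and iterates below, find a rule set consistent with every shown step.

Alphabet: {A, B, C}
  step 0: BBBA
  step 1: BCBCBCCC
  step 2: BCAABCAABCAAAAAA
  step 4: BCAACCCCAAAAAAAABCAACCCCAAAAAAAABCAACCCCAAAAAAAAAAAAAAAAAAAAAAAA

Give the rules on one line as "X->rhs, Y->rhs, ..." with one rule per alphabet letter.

A->CC, B->BC, C->AA

  step 1 ⇒ step 2: BCBCBCCC ⇒ BC·AA·BC·AA·BC·AA·AA·AA
    B ↦ BC
    C ↦ AA
  step 0 ⇒ step 1: BBBA ⇒ BC·BC·BC·CC
    A ↦ CC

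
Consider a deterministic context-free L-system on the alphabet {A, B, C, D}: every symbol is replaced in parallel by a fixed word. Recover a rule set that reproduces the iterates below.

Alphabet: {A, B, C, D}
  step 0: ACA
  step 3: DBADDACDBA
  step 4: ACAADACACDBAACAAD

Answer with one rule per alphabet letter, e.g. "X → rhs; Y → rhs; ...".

A->D, B->AA, C->BA, D->AC

  step 3 ⇒ step 4: DBADDACDBA ⇒ AC·AA·D·AC·AC·D·BA·AC·AA·D
    A ↦ D
    B ↦ AA
    C ↦ BA
    D ↦ AC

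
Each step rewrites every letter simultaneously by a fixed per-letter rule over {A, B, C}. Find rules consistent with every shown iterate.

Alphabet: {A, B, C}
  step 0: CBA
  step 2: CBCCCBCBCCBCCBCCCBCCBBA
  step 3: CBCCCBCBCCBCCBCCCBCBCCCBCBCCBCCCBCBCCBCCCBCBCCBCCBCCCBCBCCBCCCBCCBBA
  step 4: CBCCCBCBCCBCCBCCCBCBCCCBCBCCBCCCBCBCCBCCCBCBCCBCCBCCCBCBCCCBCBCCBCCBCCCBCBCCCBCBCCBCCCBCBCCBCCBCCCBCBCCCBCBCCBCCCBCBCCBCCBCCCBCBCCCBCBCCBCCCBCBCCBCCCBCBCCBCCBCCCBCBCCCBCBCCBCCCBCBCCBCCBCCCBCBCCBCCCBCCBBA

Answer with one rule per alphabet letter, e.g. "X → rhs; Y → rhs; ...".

A->BA, B->CCB, C->CBC

  step 3 ⇒ step 4: CBCCCBCBCCBCCBCCCBCBCCCBCBCCBCCCBCBCCBCCCBCBCCBCCBCCCBCBCCBCCCBCCBBA ⇒ CBC·CCB·CBC·CBC·CBC·CCB·CBC·CCB·CBC·CBC·CCB·CBC·CBC·CCB·CBC·CBC·CBC·CCB·CBC·CCB·CBC·CBC·CBC·CCB·CBC·CCB·CBC·CBC·CCB·CBC·CBC·CBC·CCB·CBC·CCB·CBC·CBC·CCB·CBC·CBC·CBC·CCB·CBC·CCB·CBC·CBC·CCB·CBC·CBC·CCB·CBC·CBC·CBC·CCB·CBC·CCB·CBC·CBC·CCB·CBC·CBC·CBC·CCB·CBC·CBC·CCB·CCB·BA
    A ↦ BA
    B ↦ CCB
    C ↦ CBC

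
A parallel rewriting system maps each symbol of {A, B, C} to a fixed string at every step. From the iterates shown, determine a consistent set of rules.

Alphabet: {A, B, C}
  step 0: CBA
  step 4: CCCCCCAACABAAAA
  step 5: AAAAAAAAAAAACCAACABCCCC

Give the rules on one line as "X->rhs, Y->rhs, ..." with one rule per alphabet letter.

A->C, B->AB, C->AA

  step 4 ⇒ step 5: CCCCCCAACABAAAA ⇒ AA·AA·AA·AA·AA·AA·C·C·AA·C·AB·C·C·C·C
    A ↦ C
    B ↦ AB
    C ↦ AA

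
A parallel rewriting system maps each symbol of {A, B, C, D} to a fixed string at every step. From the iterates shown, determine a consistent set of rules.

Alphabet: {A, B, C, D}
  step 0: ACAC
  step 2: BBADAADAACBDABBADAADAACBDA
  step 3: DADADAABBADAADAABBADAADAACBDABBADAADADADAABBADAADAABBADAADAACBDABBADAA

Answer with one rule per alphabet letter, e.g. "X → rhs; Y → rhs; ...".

A->DAA, B->DA, C->CB, D->BBA

  step 2 ⇒ step 3: BBADAADAACBDABBADAADAACBDA ⇒ DA·DA·DAA·BBA·DAA·DAA·BBA·DAA·DAA·CB·DA·BBA·DAA·DA·DA·DAA·BBA·DAA·DAA·BBA·DAA·DAA·CB·DA·BBA·DAA
    A ↦ DAA
    B ↦ DA
    C ↦ CB
    D ↦ BBA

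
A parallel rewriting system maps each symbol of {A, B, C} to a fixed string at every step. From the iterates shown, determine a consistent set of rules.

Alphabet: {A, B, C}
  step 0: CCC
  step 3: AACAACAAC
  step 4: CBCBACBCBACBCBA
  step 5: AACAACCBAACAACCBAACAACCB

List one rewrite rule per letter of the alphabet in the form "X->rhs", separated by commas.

  step 4 ⇒ step 5: CBCBACBCBACBCBA ⇒ A·AC·A·AC·CB·A·AC·A·AC·CB·A·AC·A·AC·CB
    A ↦ CB
    B ↦ AC
    C ↦ A

A->CB, B->AC, C->A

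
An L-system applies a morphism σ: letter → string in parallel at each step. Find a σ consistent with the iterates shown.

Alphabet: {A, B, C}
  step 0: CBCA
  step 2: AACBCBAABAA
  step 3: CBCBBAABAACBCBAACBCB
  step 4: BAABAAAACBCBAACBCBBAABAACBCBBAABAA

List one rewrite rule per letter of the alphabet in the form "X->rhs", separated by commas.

A->CB, B->AA, C->B

  step 3 ⇒ step 4: CBCBBAABAACBCBAACBCB ⇒ B·AA·B·AA·AA·CB·CB·AA·CB·CB·B·AA·B·AA·CB·CB·B·AA·B·AA
    A ↦ CB
    B ↦ AA
    C ↦ B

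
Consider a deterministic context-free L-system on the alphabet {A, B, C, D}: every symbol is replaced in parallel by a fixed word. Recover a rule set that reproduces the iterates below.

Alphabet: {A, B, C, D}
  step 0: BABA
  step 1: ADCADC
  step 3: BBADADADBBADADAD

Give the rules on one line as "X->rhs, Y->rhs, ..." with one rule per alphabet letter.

A->C, B->AD, C->BB, D->B

  step 0 ⇒ step 1: BABA ⇒ AD·C·AD·C
    A ↦ C
    B ↦ AD
    C ↦ BB  (constrained at step 1)
    D ↦ B  (constrained at step 1)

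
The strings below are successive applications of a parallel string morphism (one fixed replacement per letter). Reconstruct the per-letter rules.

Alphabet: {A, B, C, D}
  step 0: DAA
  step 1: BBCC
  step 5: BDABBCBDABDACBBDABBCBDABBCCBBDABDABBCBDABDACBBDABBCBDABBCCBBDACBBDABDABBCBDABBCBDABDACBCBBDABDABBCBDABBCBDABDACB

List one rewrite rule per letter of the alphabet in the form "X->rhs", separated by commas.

A->C, B->BDA, C->CB, D->BB

  step 0 ⇒ step 1: DAA ⇒ BB·C·C
    A ↦ C
    D ↦ BB
    B ↦ BDA  (constrained at step 1)
    C ↦ CB  (constrained at step 1)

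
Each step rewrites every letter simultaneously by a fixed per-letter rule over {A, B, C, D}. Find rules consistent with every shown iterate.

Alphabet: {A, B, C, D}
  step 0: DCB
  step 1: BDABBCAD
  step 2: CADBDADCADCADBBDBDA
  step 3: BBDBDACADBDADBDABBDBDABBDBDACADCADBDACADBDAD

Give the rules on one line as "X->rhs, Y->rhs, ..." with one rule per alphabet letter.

  step 2 ⇒ step 3: CADBDADCADCADBBDBDA ⇒ BB·D·BDA·CAD·BDA·D·BDA·BB·D·BDA·BB·D·BDA·CAD·CAD·BDA·CAD·BDA·D
    A ↦ D
    B ↦ CAD
    C ↦ BB
    D ↦ BDA

A->D, B->CAD, C->BB, D->BDA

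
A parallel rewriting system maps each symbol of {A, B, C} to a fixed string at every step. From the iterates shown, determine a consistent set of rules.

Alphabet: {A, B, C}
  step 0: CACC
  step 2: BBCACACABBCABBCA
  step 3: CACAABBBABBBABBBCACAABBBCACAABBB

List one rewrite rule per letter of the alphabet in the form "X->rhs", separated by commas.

A->BB, B->CA, C->AB

  step 2 ⇒ step 3: BBCACACABBCABBCA ⇒ CA·CA·AB·BB·AB·BB·AB·BB·CA·CA·AB·BB·CA·CA·AB·BB
    A ↦ BB
    B ↦ CA
    C ↦ AB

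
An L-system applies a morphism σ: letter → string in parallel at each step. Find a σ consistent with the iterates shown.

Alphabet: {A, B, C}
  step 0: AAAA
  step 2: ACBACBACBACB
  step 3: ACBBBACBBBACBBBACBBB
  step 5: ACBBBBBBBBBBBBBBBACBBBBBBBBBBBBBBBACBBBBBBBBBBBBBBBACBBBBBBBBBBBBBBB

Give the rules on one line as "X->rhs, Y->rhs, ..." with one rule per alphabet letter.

  step 2 ⇒ step 3: ACBACBACBACB ⇒ AC·B·BB·AC·B·BB·AC·B·BB·AC·B·BB
    A ↦ AC
    B ↦ BB
    C ↦ B

A->AC, B->BB, C->B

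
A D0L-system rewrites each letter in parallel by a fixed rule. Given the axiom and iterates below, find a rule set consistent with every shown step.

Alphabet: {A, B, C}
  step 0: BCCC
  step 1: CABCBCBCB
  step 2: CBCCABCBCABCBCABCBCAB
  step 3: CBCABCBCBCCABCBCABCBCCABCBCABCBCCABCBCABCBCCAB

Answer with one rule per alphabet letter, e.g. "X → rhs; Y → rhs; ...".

A->C, B->CAB, C->CB

  step 2 ⇒ step 3: CBCCABCBCABCBCABCBCAB ⇒ CB·CAB·CB·CB·C·CAB·CB·CAB·CB·C·CAB·CB·CAB·CB·C·CAB·CB·CAB·CB·C·CAB
    A ↦ C
    B ↦ CAB
    C ↦ CB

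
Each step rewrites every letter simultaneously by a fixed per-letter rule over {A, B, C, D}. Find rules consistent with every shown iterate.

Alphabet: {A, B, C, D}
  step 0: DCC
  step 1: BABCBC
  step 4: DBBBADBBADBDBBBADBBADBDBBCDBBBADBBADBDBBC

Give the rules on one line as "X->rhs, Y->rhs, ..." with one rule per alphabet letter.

  step 0 ⇒ step 1: DCC ⇒ BA·BC·BC
    C ↦ BC
    D ↦ BA
    A ↦ B  (constrained at step 1)
    B ↦ DB  (constrained at step 1)

A->B, B->DB, C->BC, D->BA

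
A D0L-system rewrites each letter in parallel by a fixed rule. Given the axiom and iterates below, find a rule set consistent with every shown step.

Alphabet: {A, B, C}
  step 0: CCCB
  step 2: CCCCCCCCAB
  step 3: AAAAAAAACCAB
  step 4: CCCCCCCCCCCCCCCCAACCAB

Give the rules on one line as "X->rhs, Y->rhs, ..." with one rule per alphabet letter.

A->CC, B->AB, C->A

  step 3 ⇒ step 4: AAAAAAAACCAB ⇒ CC·CC·CC·CC·CC·CC·CC·CC·A·A·CC·AB
    A ↦ CC
    B ↦ AB
    C ↦ A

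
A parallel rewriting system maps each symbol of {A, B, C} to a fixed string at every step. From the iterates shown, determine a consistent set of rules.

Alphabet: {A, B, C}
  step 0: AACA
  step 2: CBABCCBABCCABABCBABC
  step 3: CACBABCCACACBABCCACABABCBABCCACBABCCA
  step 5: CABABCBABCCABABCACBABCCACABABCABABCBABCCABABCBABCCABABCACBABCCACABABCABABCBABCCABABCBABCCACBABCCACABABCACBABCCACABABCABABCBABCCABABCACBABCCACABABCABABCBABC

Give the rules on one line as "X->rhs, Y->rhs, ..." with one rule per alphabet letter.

A->BAB, B->C, C->CA

  step 2 ⇒ step 3: CBABCCBABCCABABCBABC ⇒ CA·C·BAB·C·CA·CA·C·BAB·C·CA·CA·BAB·C·BAB·C·CA·C·BAB·C·CA
    A ↦ BAB
    B ↦ C
    C ↦ CA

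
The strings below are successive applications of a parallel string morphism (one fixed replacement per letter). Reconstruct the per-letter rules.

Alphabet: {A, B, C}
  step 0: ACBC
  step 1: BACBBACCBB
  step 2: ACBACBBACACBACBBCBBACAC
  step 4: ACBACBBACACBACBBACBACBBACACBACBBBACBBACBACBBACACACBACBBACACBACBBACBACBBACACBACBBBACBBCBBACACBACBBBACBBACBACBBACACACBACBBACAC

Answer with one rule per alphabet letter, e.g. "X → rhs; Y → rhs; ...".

A->BA, B->AC, C->CBB

  step 1 ⇒ step 2: BACBBACCBB ⇒ AC·BA·CBB·AC·AC·BA·CBB·CBB·AC·AC
    A ↦ BA
    B ↦ AC
    C ↦ CBB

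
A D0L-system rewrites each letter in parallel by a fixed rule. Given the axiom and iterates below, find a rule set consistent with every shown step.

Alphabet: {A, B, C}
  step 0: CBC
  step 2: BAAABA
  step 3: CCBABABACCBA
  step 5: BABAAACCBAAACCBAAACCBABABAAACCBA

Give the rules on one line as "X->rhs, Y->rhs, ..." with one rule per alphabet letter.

A->BA, B->CC, C->A

  step 2 ⇒ step 3: BAAABA ⇒ CC·BA·BA·BA·CC·BA
    A ↦ BA
    B ↦ CC
    C ↦ A  (constrained at step 0)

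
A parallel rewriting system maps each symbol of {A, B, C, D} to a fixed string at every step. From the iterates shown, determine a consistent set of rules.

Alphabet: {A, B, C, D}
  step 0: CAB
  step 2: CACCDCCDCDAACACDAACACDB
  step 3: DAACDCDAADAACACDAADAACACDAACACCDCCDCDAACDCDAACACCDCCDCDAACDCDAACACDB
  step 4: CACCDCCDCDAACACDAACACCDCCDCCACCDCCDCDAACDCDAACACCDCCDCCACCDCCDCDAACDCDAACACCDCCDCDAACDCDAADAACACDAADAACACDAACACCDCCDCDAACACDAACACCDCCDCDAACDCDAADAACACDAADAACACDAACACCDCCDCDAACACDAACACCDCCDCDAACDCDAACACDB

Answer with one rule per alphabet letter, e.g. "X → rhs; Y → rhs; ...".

A->CDC, B->DB, C->DAA, D->CAC

  step 3 ⇒ step 4: DAACDCDAADAACACDAADAACACDAACACCDCCDCDAACDCDAACACCDCCDCDAACDCDAACACDB ⇒ CAC·CDC·CDC·DAA·CAC·DAA·CAC·CDC·CDC·CAC·CDC·CDC·DAA·CDC·DAA·CAC·CDC·CDC·CAC·CDC·CDC·DAA·CDC·DAA·CAC·CDC·CDC·DAA·CDC·DAA·DAA·CAC·DAA·DAA·CAC·DAA·CAC·CDC·CDC·DAA·CAC·DAA·CAC·CDC·CDC·DAA·CDC·DAA·DAA·CAC·DAA·DAA·CAC·DAA·CAC·CDC·CDC·DAA·CAC·DAA·CAC·CDC·CDC·DAA·CDC·DAA·CAC·DB
    A ↦ CDC
    B ↦ DB
    C ↦ DAA
    D ↦ CAC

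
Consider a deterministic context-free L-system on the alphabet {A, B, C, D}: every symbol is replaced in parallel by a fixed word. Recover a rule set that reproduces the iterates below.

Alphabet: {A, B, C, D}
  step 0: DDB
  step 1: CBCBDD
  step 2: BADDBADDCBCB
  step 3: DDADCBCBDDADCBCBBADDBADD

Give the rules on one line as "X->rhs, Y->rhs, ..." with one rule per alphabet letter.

A->AD, B->DD, C->BA, D->CB

  step 2 ⇒ step 3: BADDBADDCBCB ⇒ DD·AD·CB·CB·DD·AD·CB·CB·BA·DD·BA·DD
    A ↦ AD
    B ↦ DD
    C ↦ BA
    D ↦ CB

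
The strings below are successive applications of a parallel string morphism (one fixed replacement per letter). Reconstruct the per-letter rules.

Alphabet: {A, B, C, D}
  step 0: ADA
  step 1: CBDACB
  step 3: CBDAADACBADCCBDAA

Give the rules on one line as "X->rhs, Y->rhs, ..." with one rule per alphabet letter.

A->CB, B->DC, C->A, D->DA

  step 0 ⇒ step 1: ADA ⇒ CB·DA·CB
    A ↦ CB
    D ↦ DA
    B ↦ DC  (constrained at step 1)
    C ↦ A  (constrained at step 1)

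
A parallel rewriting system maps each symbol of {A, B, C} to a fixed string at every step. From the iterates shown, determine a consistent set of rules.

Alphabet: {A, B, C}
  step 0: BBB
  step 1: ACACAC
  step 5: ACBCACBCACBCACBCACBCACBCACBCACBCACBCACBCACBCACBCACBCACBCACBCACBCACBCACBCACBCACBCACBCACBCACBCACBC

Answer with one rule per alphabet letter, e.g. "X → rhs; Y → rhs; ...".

A->AC, B->AC, C->BC

  step 0 ⇒ step 1: BBB ⇒ AC·AC·AC
    B ↦ AC
    A ↦ AC  (constrained at step 1)
    C ↦ BC  (constrained at step 1)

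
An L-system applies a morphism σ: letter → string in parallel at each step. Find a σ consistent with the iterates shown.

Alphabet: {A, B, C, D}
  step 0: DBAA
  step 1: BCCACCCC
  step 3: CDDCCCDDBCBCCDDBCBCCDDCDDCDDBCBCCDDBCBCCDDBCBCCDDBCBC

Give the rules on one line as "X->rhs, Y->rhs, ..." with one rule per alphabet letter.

  step 0 ⇒ step 1: DBAA ⇒ BC·CA·CC·CC
    A ↦ CC
    B ↦ CA
    D ↦ BC
    C ↦ CDD  (constrained at step 1)

A->CC, B->CA, C->CDD, D->BC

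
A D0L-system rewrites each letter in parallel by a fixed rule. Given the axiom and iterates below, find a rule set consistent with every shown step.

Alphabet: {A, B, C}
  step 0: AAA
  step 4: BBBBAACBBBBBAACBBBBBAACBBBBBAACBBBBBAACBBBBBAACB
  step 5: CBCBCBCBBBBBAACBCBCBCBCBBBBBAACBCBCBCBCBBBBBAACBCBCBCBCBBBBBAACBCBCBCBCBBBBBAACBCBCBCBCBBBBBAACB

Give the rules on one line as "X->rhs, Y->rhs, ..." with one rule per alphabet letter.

A->BB, B->CB, C->AA

  step 4 ⇒ step 5: BBBBAACBBBBBAACBBBBBAACBBBBBAACBBBBBAACBBBBBAACB ⇒ CB·CB·CB·CB·BB·BB·AA·CB·CB·CB·CB·CB·BB·BB·AA·CB·CB·CB·CB·CB·BB·BB·AA·CB·CB·CB·CB·CB·BB·BB·AA·CB·CB·CB·CB·CB·BB·BB·AA·CB·CB·CB·CB·CB·BB·BB·AA·CB
    A ↦ BB
    B ↦ CB
    C ↦ AA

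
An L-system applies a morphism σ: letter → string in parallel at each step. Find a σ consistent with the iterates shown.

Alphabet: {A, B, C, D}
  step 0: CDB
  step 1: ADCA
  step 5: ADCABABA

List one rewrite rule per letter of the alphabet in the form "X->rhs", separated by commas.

A->B, B->A, C->A, D->DC

  step 0 ⇒ step 1: CDB ⇒ A·DC·A
    B ↦ A
    C ↦ A
    D ↦ DC
    A ↦ B  (constrained at step 1)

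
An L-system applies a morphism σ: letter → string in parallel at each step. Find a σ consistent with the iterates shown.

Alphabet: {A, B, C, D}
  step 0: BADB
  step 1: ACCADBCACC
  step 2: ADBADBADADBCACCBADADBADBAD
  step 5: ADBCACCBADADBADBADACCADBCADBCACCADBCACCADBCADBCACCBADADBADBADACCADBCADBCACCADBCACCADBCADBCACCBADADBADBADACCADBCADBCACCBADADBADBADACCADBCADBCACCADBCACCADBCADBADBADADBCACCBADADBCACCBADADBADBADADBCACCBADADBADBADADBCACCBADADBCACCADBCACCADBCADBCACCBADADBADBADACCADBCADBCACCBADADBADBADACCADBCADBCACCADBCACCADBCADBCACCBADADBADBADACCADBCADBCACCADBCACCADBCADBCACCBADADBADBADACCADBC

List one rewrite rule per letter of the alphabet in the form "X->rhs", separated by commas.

A->AD, B->ACC, C->BAD, D->BC

  step 1 ⇒ step 2: ACCADBCACC ⇒ AD·BAD·BAD·AD·BC·ACC·BAD·AD·BAD·BAD
    A ↦ AD
    B ↦ ACC
    C ↦ BAD
    D ↦ BC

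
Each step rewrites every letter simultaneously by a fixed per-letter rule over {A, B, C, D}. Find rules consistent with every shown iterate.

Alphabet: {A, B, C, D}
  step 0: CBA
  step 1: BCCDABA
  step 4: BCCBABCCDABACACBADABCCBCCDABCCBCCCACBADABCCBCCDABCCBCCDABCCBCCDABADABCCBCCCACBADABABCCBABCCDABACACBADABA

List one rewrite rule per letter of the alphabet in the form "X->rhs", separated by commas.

A->BA, B->DA, C->BCC, D->CAC

  step 0 ⇒ step 1: CBA ⇒ BCC·DA·BA
    A ↦ BA
    B ↦ DA
    C ↦ BCC
    D ↦ CAC  (constrained at step 1)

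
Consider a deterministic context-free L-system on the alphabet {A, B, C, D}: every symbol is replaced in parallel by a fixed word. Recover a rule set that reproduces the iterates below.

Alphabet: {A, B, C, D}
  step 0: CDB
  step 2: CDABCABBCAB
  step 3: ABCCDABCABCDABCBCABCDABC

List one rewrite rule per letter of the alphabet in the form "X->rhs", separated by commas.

  step 2 ⇒ step 3: CDABCABBCAB ⇒ AB·C·CDA·BC·AB·CDA·BC·BC·AB·CDA·BC
    A ↦ CDA
    B ↦ BC
    C ↦ AB
    D ↦ C

A->CDA, B->BC, C->AB, D->C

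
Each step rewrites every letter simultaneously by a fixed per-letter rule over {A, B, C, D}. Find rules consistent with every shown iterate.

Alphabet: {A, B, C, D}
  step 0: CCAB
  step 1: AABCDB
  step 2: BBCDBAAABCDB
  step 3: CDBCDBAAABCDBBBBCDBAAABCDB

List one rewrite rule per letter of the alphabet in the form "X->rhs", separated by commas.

A->B, B->CDB, C->A, D->AAB

  step 2 ⇒ step 3: BBCDBAAABCDB ⇒ CDB·CDB·A·AAB·CDB·B·B·B·CDB·A·AAB·CDB
    A ↦ B
    B ↦ CDB
    C ↦ A
    D ↦ AAB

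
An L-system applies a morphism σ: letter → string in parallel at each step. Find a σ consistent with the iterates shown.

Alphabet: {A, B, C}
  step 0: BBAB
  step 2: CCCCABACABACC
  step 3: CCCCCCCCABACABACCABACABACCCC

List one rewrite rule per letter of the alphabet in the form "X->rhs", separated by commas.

A->ABA, B->C, C->CC

  step 2 ⇒ step 3: CCCCABACABACC ⇒ CC·CC·CC·CC·ABA·C·ABA·CC·ABA·C·ABA·CC·CC
    A ↦ ABA
    B ↦ C
    C ↦ CC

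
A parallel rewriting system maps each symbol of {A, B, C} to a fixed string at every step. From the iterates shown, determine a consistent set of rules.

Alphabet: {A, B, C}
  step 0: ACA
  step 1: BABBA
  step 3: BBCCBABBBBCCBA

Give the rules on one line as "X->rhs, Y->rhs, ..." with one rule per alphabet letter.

A->BA, B->CC, C->B

  step 0 ⇒ step 1: ACA ⇒ BA·B·BA
    A ↦ BA
    C ↦ B
    B ↦ CC  (constrained at step 1)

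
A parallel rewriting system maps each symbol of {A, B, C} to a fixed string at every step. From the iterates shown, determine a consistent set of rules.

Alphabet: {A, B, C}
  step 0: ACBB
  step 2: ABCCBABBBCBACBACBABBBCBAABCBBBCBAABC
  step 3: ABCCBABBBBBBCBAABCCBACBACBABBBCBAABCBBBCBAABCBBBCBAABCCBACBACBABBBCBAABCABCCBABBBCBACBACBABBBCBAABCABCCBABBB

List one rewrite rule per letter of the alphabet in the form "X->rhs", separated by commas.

A->ABC, B->CBA, C->BBB

  step 2 ⇒ step 3: ABCCBABBBCBACBACBABBBCBAABCBBBCBAABC ⇒ ABC·CBA·BBB·BBB·CBA·ABC·CBA·CBA·CBA·BBB·CBA·ABC·BBB·CBA·ABC·BBB·CBA·ABC·CBA·CBA·CBA·BBB·CBA·ABC·ABC·CBA·BBB·CBA·CBA·CBA·BBB·CBA·ABC·ABC·CBA·BBB
    A ↦ ABC
    B ↦ CBA
    C ↦ BBB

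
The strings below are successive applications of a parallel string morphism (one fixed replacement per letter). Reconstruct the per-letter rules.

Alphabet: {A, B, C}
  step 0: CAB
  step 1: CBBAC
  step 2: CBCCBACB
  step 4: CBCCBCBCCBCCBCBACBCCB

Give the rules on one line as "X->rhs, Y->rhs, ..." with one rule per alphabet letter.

  step 1 ⇒ step 2: CBBAC ⇒ CB·C·C·BA·CB
    A ↦ BA
    B ↦ C
    C ↦ CB

A->BA, B->C, C->CB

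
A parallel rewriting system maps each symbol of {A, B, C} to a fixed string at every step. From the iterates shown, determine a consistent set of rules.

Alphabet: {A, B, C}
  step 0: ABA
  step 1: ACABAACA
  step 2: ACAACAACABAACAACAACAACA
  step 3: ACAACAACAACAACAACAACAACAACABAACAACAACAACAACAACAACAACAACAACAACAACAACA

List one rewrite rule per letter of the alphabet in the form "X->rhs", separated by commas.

A->ACA, B->BA, C->ACA

  step 2 ⇒ step 3: ACAACAACABAACAACAACAACA ⇒ ACA·ACA·ACA·ACA·ACA·ACA·ACA·ACA·ACA·BA·ACA·ACA·ACA·ACA·ACA·ACA·ACA·ACA·ACA·ACA·ACA·ACA·ACA
    A ↦ ACA
    B ↦ BA
    C ↦ ACA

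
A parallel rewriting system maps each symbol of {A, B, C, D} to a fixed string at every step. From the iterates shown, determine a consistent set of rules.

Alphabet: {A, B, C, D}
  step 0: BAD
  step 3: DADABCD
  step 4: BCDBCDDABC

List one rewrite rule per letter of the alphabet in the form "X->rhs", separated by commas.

A->D, B->D, C->A, D->BC

  step 3 ⇒ step 4: DADABCD ⇒ BC·D·BC·D·D·A·BC
    A ↦ D
    B ↦ D
    C ↦ A
    D ↦ BC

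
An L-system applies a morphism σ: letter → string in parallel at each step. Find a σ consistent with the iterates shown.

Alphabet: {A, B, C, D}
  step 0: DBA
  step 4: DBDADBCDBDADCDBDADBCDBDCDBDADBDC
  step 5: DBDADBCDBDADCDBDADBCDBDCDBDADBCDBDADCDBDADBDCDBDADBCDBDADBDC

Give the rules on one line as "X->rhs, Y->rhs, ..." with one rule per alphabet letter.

  step 4 ⇒ step 5: DBDADBCDBDADCDBDADBCDBDCDBDADBDC ⇒ DB·DA·DB·C·DB·DA·DC·DB·DA·DB·C·DB·DC·DB·DA·DB·C·DB·DA·DC·DB·DA·DB·DC·DB·DA·DB·C·DB·DA·DB·DC
    A ↦ C
    B ↦ DA
    C ↦ DC
    D ↦ DB

A->C, B->DA, C->DC, D->DB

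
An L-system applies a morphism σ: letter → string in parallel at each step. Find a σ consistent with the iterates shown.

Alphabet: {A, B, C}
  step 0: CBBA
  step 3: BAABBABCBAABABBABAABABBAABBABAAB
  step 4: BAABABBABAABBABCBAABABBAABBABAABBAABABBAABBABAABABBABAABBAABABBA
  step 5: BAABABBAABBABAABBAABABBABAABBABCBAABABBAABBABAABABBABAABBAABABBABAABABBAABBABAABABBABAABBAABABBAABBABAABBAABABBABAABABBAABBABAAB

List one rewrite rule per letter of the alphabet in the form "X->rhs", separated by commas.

  step 4 ⇒ step 5: BAABABBABAABBABCBAABABBAABBABAABBAABABBAABBABAABABBABAABBAABABBA ⇒ BA·AB·AB·BA·AB·BA·BA·AB·BA·AB·AB·BA·BA·AB·BA·BC·BA·AB·AB·BA·AB·BA·BA·AB·AB·BA·BA·AB·BA·AB·AB·BA·BA·AB·AB·BA·AB·BA·BA·AB·AB·BA·BA·AB·BA·AB·AB·BA·AB·BA·BA·AB·BA·AB·AB·BA·BA·AB·AB·BA·AB·BA·BA·AB
    A ↦ AB
    B ↦ BA
    C ↦ BC

A->AB, B->BA, C->BC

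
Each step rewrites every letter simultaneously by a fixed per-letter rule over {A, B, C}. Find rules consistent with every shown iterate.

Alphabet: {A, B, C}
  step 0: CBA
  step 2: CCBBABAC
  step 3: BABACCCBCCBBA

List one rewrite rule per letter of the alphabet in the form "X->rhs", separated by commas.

  step 2 ⇒ step 3: CCBBABAC ⇒ BA·BA·C·C·CB·C·CB·BA
    A ↦ CB
    B ↦ C
    C ↦ BA

A->CB, B->C, C->BA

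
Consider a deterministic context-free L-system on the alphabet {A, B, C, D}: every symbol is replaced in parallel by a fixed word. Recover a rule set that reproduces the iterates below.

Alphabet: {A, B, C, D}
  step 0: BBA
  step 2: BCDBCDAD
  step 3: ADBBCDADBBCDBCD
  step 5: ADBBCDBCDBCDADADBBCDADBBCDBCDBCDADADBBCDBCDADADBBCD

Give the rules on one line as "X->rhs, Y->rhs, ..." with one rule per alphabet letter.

A->B, B->AD, C->BB, D->CD

  step 2 ⇒ step 3: BCDBCDAD ⇒ AD·BB·CD·AD·BB·CD·B·CD
    A ↦ B
    B ↦ AD
    C ↦ BB
    D ↦ CD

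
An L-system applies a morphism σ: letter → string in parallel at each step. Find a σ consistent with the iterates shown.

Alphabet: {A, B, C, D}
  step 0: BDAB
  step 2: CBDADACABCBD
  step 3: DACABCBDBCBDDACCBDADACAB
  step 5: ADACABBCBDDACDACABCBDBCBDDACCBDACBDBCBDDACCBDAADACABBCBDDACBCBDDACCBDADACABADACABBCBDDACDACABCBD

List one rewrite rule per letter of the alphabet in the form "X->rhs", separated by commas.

A->CBD, B->A, C->DAC, D->B

  step 2 ⇒ step 3: CBDADACABCBD ⇒ DAC·A·B·CBD·B·CBD·DAC·CBD·A·DAC·A·B
    A ↦ CBD
    B ↦ A
    C ↦ DAC
    D ↦ B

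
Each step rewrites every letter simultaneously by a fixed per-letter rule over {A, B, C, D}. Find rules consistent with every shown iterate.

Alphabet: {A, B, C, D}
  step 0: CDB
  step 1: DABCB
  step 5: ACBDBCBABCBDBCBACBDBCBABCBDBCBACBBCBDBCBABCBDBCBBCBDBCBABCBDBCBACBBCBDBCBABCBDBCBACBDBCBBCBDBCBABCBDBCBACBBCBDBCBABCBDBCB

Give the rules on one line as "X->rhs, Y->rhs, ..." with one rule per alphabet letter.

  step 0 ⇒ step 1: CDB ⇒ D·A·BCB
    B ↦ BCB
    C ↦ D
    D ↦ A
    A ↦ ACB  (constrained at step 1)

A->ACB, B->BCB, C->D, D->A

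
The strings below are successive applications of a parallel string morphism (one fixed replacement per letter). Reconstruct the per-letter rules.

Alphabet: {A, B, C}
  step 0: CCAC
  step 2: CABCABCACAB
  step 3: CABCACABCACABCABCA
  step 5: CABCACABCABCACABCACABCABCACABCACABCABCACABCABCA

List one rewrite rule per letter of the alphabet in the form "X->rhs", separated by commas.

  step 2 ⇒ step 3: CABCABCACAB ⇒ CA·B·CA·CA·B·CA·CA·B·CA·B·CA
    A ↦ B
    B ↦ CA
    C ↦ CA

A->B, B->CA, C->CA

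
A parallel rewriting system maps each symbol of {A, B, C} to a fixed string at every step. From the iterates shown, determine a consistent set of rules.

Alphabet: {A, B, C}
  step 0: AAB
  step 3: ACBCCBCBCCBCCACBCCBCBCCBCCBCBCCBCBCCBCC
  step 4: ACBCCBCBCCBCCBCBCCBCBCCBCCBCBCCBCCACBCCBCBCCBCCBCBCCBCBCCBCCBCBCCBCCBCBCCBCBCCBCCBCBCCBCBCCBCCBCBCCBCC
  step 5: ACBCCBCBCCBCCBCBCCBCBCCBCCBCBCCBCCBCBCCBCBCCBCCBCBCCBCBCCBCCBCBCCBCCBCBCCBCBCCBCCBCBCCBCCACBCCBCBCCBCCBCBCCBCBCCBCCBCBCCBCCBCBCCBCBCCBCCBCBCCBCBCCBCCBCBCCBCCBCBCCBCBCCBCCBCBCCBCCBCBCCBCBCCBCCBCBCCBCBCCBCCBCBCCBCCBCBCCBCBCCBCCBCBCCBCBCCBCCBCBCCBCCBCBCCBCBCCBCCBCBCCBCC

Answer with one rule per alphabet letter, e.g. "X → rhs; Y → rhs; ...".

A->AC, B->BC, C->BCC

  step 4 ⇒ step 5: ACBCCBCBCCBCCBCBCCBCBCCBCCBCBCCBCCACBCCBCBCCBCCBCBCCBCBCCBCCBCBCCBCCBCBCCBCBCCBCCBCBCCBCBCCBCCBCBCCBCC ⇒ AC·BCC·BC·BCC·BCC·BC·BCC·BC·BCC·BCC·BC·BCC·BCC·BC·BCC·BC·BCC·BCC·BC·BCC·BC·BCC·BCC·BC·BCC·BCC·BC·BCC·BC·BCC·BCC·BC·BCC·BCC·AC·BCC·BC·BCC·BCC·BC·BCC·BC·BCC·BCC·BC·BCC·BCC·BC·BCC·BC·BCC·BCC·BC·BCC·BC·BCC·BCC·BC·BCC·BCC·BC·BCC·BC·BCC·BCC·BC·BCC·BCC·BC·BCC·BC·BCC·BCC·BC·BCC·BC·BCC·BCC·BC·BCC·BCC·BC·BCC·BC·BCC·BCC·BC·BCC·BC·BCC·BCC·BC·BCC·BCC·BC·BCC·BC·BCC·BCC·BC·BCC·BCC
    A ↦ AC
    B ↦ BC
    C ↦ BCC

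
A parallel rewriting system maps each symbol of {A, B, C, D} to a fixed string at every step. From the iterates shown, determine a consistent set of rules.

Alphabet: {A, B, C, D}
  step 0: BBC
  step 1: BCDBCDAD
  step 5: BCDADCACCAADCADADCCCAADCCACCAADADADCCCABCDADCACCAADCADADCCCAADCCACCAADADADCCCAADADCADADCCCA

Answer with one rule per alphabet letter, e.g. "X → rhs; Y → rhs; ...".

A->C, B->BCD, C->AD, D->CA

  step 0 ⇒ step 1: BBC ⇒ BCD·BCD·AD
    B ↦ BCD
    C ↦ AD
    A ↦ C  (constrained at step 1)
    D ↦ CA  (constrained at step 1)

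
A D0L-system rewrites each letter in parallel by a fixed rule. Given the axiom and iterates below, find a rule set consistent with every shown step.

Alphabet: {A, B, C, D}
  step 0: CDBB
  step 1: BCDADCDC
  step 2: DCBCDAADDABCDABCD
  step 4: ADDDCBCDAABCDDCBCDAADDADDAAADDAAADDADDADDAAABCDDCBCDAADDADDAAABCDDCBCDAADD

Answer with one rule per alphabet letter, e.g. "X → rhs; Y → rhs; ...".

  step 1 ⇒ step 2: BCDADCDC ⇒ DC·BCD·A·ADD·A·BCD·A·BCD
    A ↦ ADD
    B ↦ DC
    C ↦ BCD
    D ↦ A

A->ADD, B->DC, C->BCD, D->A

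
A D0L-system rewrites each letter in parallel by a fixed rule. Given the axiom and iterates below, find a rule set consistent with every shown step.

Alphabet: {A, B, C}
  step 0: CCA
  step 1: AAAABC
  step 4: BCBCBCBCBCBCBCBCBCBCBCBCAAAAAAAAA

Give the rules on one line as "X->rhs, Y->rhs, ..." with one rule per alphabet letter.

A->BC, B->A, C->AA

  step 0 ⇒ step 1: CCA ⇒ AA·AA·BC
    A ↦ BC
    C ↦ AA
    B ↦ A  (constrained at step 1)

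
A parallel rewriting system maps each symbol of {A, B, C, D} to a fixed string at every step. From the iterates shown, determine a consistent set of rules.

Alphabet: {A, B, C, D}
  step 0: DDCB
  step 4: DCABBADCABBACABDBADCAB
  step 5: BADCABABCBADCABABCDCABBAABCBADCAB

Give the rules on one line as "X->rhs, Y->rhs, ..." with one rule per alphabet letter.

  step 4 ⇒ step 5: DCABBADCABBACABDBADCAB ⇒ BA·D·C·AB·AB·C·BA·D·C·AB·AB·C·D·C·AB·BA·AB·C·BA·D·C·AB
    A ↦ C
    B ↦ AB
    C ↦ D
    D ↦ BA

A->C, B->AB, C->D, D->BA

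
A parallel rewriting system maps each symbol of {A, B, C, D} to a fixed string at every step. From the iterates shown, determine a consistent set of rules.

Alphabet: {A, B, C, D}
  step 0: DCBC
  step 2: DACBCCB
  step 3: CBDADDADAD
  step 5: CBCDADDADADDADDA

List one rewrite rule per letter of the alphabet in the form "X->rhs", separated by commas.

  step 2 ⇒ step 3: DACBCCB ⇒ C·B·DA·D·DA·DA·D
    A ↦ B
    B ↦ D
    C ↦ DA
    D ↦ C

A->B, B->D, C->DA, D->C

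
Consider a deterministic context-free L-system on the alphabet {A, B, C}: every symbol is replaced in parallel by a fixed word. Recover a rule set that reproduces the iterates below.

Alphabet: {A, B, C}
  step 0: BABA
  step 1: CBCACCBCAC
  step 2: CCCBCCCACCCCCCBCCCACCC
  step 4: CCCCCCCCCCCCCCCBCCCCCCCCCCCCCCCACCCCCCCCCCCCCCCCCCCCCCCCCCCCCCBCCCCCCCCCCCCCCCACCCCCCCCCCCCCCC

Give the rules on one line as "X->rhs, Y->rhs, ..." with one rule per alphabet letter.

  step 1 ⇒ step 2: CBCACCBCAC ⇒ CC·CB·CC·CAC·CC·CC·CB·CC·CAC·CC
    A ↦ CAC
    B ↦ CB
    C ↦ CC

A->CAC, B->CB, C->CC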